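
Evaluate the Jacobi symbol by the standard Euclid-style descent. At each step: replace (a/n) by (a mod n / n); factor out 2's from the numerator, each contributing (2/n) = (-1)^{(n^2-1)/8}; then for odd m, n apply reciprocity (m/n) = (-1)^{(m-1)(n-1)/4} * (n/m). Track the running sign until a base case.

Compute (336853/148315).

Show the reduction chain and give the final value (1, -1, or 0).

(336853/148315): 336853 mod 148315 = 40223, so (336853/148315) = (40223/148315)
flip (40223/148315) -> (148315/40223): both odd, 40223 mod 4 = 3, 148315 mod 4 = 3, so the flip contributes -1; sign now -1
(148315/40223): 148315 mod 40223 = 27646, so (148315/40223) = (27646/40223)
factor out 2^1: 27646 = 2^1·13823; with 40223 mod 8 = 7, (2/40223) = +1; sign now -1; continue with (13823/40223)
flip (13823/40223) -> (40223/13823): both odd, 13823 mod 4 = 3, 40223 mod 4 = 3, so the flip contributes -1; sign now +1
(40223/13823): 40223 mod 13823 = 12577, so (40223/13823) = (12577/13823)
flip (12577/13823) -> (13823/12577): both odd, 12577 mod 4 = 1, 13823 mod 4 = 3, so the flip contributes +1; sign now +1
(13823/12577): 13823 mod 12577 = 1246, so (13823/12577) = (1246/12577)
factor out 2^1: 1246 = 2^1·623; with 12577 mod 8 = 1, (2/12577) = +1; sign now +1; continue with (623/12577)
flip (623/12577) -> (12577/623): both odd, 623 mod 4 = 3, 12577 mod 4 = 1, so the flip contributes +1; sign now +1
(12577/623): 12577 mod 623 = 117, so (12577/623) = (117/623)
flip (117/623) -> (623/117): both odd, 117 mod 4 = 1, 623 mod 4 = 3, so the flip contributes +1; sign now +1
(623/117): 623 mod 117 = 38, so (623/117) = (38/117)
factor out 2^1: 38 = 2^1·19; with 117 mod 8 = 5, (2/117) = -1; sign now -1; continue with (19/117)
flip (19/117) -> (117/19): both odd, 19 mod 4 = 3, 117 mod 4 = 1, so the flip contributes +1; sign now -1
(117/19): 117 mod 19 = 3, so (117/19) = (3/19)
flip (3/19) -> (19/3): both odd, 3 mod 4 = 3, 19 mod 4 = 3, so the flip contributes -1; sign now +1
(19/3): 19 mod 3 = 1, so (19/3) = (1/3)
reached (1/3) = 1, so the symbol is +1

1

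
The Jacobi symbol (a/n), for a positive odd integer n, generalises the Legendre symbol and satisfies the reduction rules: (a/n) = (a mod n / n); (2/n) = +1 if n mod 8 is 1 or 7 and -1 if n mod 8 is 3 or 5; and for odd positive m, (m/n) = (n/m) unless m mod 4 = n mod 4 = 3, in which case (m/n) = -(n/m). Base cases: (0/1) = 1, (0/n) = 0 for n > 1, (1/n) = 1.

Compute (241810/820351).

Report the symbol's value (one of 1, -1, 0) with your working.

factor out 2^1: 241810 = 2^1·120905; with 820351 mod 8 = 7, (2/820351) = +1; sign now +1; continue with (120905/820351)
flip (120905/820351) -> (820351/120905): both odd, 120905 mod 4 = 1, 820351 mod 4 = 3, so the flip contributes +1; sign now +1
(820351/120905): 820351 mod 120905 = 94921, so (820351/120905) = (94921/120905)
flip (94921/120905) -> (120905/94921): both odd, 94921 mod 4 = 1, 120905 mod 4 = 1, so the flip contributes +1; sign now +1
(120905/94921): 120905 mod 94921 = 25984, so (120905/94921) = (25984/94921)
factor out 2^7: 25984 = 2^7·203; with 94921 mod 8 = 1, (2/94921) = +1; sign now +1; continue with (203/94921)
flip (203/94921) -> (94921/203): both odd, 203 mod 4 = 3, 94921 mod 4 = 1, so the flip contributes +1; sign now +1
(94921/203): 94921 mod 203 = 120, so (94921/203) = (120/203)
factor out 2^3: 120 = 2^3·15; with 203 mod 8 = 3, (2/203) = -1; sign now -1; continue with (15/203)
flip (15/203) -> (203/15): both odd, 15 mod 4 = 3, 203 mod 4 = 3, so the flip contributes -1; sign now +1
(203/15): 203 mod 15 = 8, so (203/15) = (8/15)
factor out 2^3: 8 = 2^3·1; with 15 mod 8 = 7, (2/15) = +1; sign now +1; continue with (1/15)
reached (1/15) = 1, so the symbol is +1

1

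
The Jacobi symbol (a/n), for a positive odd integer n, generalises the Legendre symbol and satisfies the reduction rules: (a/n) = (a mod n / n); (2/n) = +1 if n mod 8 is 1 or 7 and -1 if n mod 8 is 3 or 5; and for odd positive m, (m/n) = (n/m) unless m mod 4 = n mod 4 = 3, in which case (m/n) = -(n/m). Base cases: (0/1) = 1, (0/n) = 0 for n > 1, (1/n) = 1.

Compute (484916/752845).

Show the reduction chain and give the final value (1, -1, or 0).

484916 = 2^2·121229; (2/752845) = -1 since 752845 mod 8 = 5, so (484916/752845) = (-1)^2·(121229/752845); sign now +1
reciprocity: (121229/752845) = +1·(752845/121229) since 121229 mod 4 = 1, 752845 mod 4 = 1; sign now +1
(752845/121229) = (25471/121229)   [reduce mod 121229]
reciprocity: (25471/121229) = +1·(121229/25471) since 25471 mod 4 = 3, 121229 mod 4 = 1; sign now +1
(121229/25471) = (19345/25471)   [reduce mod 25471]
reciprocity: (19345/25471) = +1·(25471/19345) since 19345 mod 4 = 1, 25471 mod 4 = 3; sign now +1
(25471/19345) = (6126/19345)   [reduce mod 19345]
6126 = 2^1·3063; (2/19345) = +1 since 19345 mod 8 = 1, so (6126/19345) = (+1)^1·(3063/19345); sign now +1
reciprocity: (3063/19345) = +1·(19345/3063) since 3063 mod 4 = 3, 19345 mod 4 = 1; sign now +1
(19345/3063) = (967/3063)   [reduce mod 3063]
reciprocity: (967/3063) = -1·(3063/967) since 967 mod 4 = 3, 3063 mod 4 = 3; sign now -1
(3063/967) = (162/967)   [reduce mod 967]
162 = 2^1·81; (2/967) = +1 since 967 mod 8 = 7, so (162/967) = (+1)^1·(81/967); sign now -1
reciprocity: (81/967) = +1·(967/81) since 81 mod 4 = 1, 967 mod 4 = 3; sign now -1
(967/81) = (76/81)   [reduce mod 81]
76 = 2^2·19; (2/81) = +1 since 81 mod 8 = 1, so (76/81) = (+1)^2·(19/81); sign now -1
reciprocity: (19/81) = +1·(81/19) since 19 mod 4 = 3, 81 mod 4 = 1; sign now -1
(81/19) = (5/19)   [reduce mod 19]
reciprocity: (5/19) = +1·(19/5) since 5 mod 4 = 1, 19 mod 4 = 3; sign now -1
(19/5) = (4/5)   [reduce mod 5]
4 = 2^2·1; (2/5) = -1 since 5 mod 8 = 5, so (4/5) = (-1)^2·(1/5); sign now -1
(1/5) = 1; final value = sign = -1

-1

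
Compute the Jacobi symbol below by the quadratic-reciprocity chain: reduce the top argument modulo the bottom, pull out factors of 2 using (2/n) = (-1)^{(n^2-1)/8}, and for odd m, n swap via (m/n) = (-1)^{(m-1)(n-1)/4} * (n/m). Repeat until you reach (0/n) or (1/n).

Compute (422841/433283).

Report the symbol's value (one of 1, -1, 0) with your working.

flip (422841/433283) -> (433283/422841): both odd, 422841 mod 4 = 1, 433283 mod 4 = 3, so the flip contributes +1; sign now +1
(433283/422841): 433283 mod 422841 = 10442, so (433283/422841) = (10442/422841)
factor out 2^1: 10442 = 2^1·5221; with 422841 mod 8 = 1, (2/422841) = +1; sign now +1; continue with (5221/422841)
flip (5221/422841) -> (422841/5221): both odd, 5221 mod 4 = 1, 422841 mod 4 = 1, so the flip contributes +1; sign now +1
(422841/5221): 422841 mod 5221 = 5161, so (422841/5221) = (5161/5221)
flip (5161/5221) -> (5221/5161): both odd, 5161 mod 4 = 1, 5221 mod 4 = 1, so the flip contributes +1; sign now +1
(5221/5161): 5221 mod 5161 = 60, so (5221/5161) = (60/5161)
factor out 2^2: 60 = 2^2·15; with 5161 mod 8 = 1, (2/5161) = +1; sign now +1; continue with (15/5161)
flip (15/5161) -> (5161/15): both odd, 15 mod 4 = 3, 5161 mod 4 = 1, so the flip contributes +1; sign now +1
(5161/15): 5161 mod 15 = 1, so (5161/15) = (1/15)
reached (1/15) = 1, so the symbol is +1

1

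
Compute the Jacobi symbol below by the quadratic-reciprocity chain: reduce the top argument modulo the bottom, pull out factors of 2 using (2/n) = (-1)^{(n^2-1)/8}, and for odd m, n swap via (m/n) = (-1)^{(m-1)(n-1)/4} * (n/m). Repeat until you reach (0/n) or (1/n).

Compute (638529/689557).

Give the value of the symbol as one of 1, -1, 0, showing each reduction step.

-1

reciprocity: (638529/689557) = +1·(689557/638529) since 638529 mod 4 = 1, 689557 mod 4 = 1; sign now +1
(689557/638529) = (51028/638529)   [reduce mod 638529]
51028 = 2^2·12757; (2/638529) = +1 since 638529 mod 8 = 1, so (51028/638529) = (+1)^2·(12757/638529); sign now +1
reciprocity: (12757/638529) = +1·(638529/12757) since 12757 mod 4 = 1, 638529 mod 4 = 1; sign now +1
(638529/12757) = (679/12757)   [reduce mod 12757]
reciprocity: (679/12757) = +1·(12757/679) since 679 mod 4 = 3, 12757 mod 4 = 1; sign now +1
(12757/679) = (535/679)   [reduce mod 679]
reciprocity: (535/679) = -1·(679/535) since 535 mod 4 = 3, 679 mod 4 = 3; sign now -1
(679/535) = (144/535)   [reduce mod 535]
144 = 2^4·9; (2/535) = +1 since 535 mod 8 = 7, so (144/535) = (+1)^4·(9/535); sign now -1
reciprocity: (9/535) = +1·(535/9) since 9 mod 4 = 1, 535 mod 4 = 3; sign now -1
(535/9) = (4/9)   [reduce mod 9]
4 = 2^2·1; (2/9) = +1 since 9 mod 8 = 1, so (4/9) = (+1)^2·(1/9); sign now -1
(1/9) = 1; final value = sign = -1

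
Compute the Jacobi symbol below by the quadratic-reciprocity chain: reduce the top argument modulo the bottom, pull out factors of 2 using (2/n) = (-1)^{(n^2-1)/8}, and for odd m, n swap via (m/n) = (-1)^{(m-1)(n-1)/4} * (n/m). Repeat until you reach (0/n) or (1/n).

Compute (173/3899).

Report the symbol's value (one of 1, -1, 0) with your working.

flip (173/3899) -> (3899/173): both odd, 173 mod 4 = 1, 3899 mod 4 = 3, so the flip contributes +1; sign now +1
(3899/173): 3899 mod 173 = 93, so (3899/173) = (93/173)
flip (93/173) -> (173/93): both odd, 93 mod 4 = 1, 173 mod 4 = 1, so the flip contributes +1; sign now +1
(173/93): 173 mod 93 = 80, so (173/93) = (80/93)
factor out 2^4: 80 = 2^4·5; with 93 mod 8 = 5, (2/93) = -1; sign now +1; continue with (5/93)
flip (5/93) -> (93/5): both odd, 5 mod 4 = 1, 93 mod 4 = 1, so the flip contributes +1; sign now +1
(93/5): 93 mod 5 = 3, so (93/5) = (3/5)
flip (3/5) -> (5/3): both odd, 3 mod 4 = 3, 5 mod 4 = 1, so the flip contributes +1; sign now +1
(5/3): 5 mod 3 = 2, so (5/3) = (2/3)
factor out 2^1: 2 = 2^1·1; with 3 mod 8 = 3, (2/3) = -1; sign now -1; continue with (1/3)
reached (1/3) = 1, so the symbol is -1

-1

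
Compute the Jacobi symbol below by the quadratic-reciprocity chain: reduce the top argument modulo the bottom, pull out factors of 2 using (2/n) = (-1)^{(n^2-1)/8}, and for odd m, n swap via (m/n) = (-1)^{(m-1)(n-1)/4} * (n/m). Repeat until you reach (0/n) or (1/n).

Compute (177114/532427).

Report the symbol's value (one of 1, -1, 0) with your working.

0

factor out 2^1: 177114 = 2^1·88557; with 532427 mod 8 = 3, (2/532427) = -1; sign now -1; continue with (88557/532427)
flip (88557/532427) -> (532427/88557): both odd, 88557 mod 4 = 1, 532427 mod 4 = 3, so the flip contributes +1; sign now -1
(532427/88557): 532427 mod 88557 = 1085, so (532427/88557) = (1085/88557)
flip (1085/88557) -> (88557/1085): both odd, 1085 mod 4 = 1, 88557 mod 4 = 1, so the flip contributes +1; sign now -1
(88557/1085): 88557 mod 1085 = 672, so (88557/1085) = (672/1085)
factor out 2^5: 672 = 2^5·21; with 1085 mod 8 = 5, (2/1085) = -1; sign now +1; continue with (21/1085)
flip (21/1085) -> (1085/21): both odd, 21 mod 4 = 1, 1085 mod 4 = 1, so the flip contributes +1; sign now +1
(1085/21): 1085 mod 21 = 14, so (1085/21) = (14/21)
factor out 2^1: 14 = 2^1·7; with 21 mod 8 = 5, (2/21) = -1; sign now -1; continue with (7/21)
flip (7/21) -> (21/7): both odd, 7 mod 4 = 3, 21 mod 4 = 1, so the flip contributes +1; sign now -1
(21/7): 21 mod 7 = 0, so (21/7) = (0/7)
reached (0/7); gcd(a, n) > 1, so (0/7) = 0 and the symbol is 0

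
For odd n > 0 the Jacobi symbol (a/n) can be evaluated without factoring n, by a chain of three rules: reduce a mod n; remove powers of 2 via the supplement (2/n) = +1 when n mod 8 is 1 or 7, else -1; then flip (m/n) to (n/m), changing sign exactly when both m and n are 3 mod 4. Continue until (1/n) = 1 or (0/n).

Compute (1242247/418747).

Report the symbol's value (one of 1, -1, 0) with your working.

(1242247/418747) = (404753/418747)   [reduce mod 418747]
reciprocity: (404753/418747) = +1·(418747/404753) since 404753 mod 4 = 1, 418747 mod 4 = 3; sign now +1
(418747/404753) = (13994/404753)   [reduce mod 404753]
13994 = 2^1·6997; (2/404753) = +1 since 404753 mod 8 = 1, so (13994/404753) = (+1)^1·(6997/404753); sign now +1
reciprocity: (6997/404753) = +1·(404753/6997) since 6997 mod 4 = 1, 404753 mod 4 = 1; sign now +1
(404753/6997) = (5924/6997)   [reduce mod 6997]
5924 = 2^2·1481; (2/6997) = -1 since 6997 mod 8 = 5, so (5924/6997) = (-1)^2·(1481/6997); sign now +1
reciprocity: (1481/6997) = +1·(6997/1481) since 1481 mod 4 = 1, 6997 mod 4 = 1; sign now +1
(6997/1481) = (1073/1481)   [reduce mod 1481]
reciprocity: (1073/1481) = +1·(1481/1073) since 1073 mod 4 = 1, 1481 mod 4 = 1; sign now +1
(1481/1073) = (408/1073)   [reduce mod 1073]
408 = 2^3·51; (2/1073) = +1 since 1073 mod 8 = 1, so (408/1073) = (+1)^3·(51/1073); sign now +1
reciprocity: (51/1073) = +1·(1073/51) since 51 mod 4 = 3, 1073 mod 4 = 1; sign now +1
(1073/51) = (2/51)   [reduce mod 51]
2 = 2^1·1; (2/51) = -1 since 51 mod 8 = 3, so (2/51) = (-1)^1·(1/51); sign now -1
(1/51) = 1; final value = sign = -1

-1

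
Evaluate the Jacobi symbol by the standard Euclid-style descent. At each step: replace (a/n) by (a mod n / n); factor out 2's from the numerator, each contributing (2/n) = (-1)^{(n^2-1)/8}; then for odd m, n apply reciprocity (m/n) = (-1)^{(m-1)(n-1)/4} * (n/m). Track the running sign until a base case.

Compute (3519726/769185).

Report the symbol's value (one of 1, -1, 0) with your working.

0

(3519726/769185): 3519726 mod 769185 = 442986, so (3519726/769185) = (442986/769185)
factor out 2^1: 442986 = 2^1·221493; with 769185 mod 8 = 1, (2/769185) = +1; sign now +1; continue with (221493/769185)
flip (221493/769185) -> (769185/221493): both odd, 221493 mod 4 = 1, 769185 mod 4 = 1, so the flip contributes +1; sign now +1
(769185/221493): 769185 mod 221493 = 104706, so (769185/221493) = (104706/221493)
factor out 2^1: 104706 = 2^1·52353; with 221493 mod 8 = 5, (2/221493) = -1; sign now -1; continue with (52353/221493)
flip (52353/221493) -> (221493/52353): both odd, 52353 mod 4 = 1, 221493 mod 4 = 1, so the flip contributes +1; sign now -1
(221493/52353): 221493 mod 52353 = 12081, so (221493/52353) = (12081/52353)
flip (12081/52353) -> (52353/12081): both odd, 12081 mod 4 = 1, 52353 mod 4 = 1, so the flip contributes +1; sign now -1
(52353/12081): 52353 mod 12081 = 4029, so (52353/12081) = (4029/12081)
flip (4029/12081) -> (12081/4029): both odd, 4029 mod 4 = 1, 12081 mod 4 = 1, so the flip contributes +1; sign now -1
(12081/4029): 12081 mod 4029 = 4023, so (12081/4029) = (4023/4029)
flip (4023/4029) -> (4029/4023): both odd, 4023 mod 4 = 3, 4029 mod 4 = 1, so the flip contributes +1; sign now -1
(4029/4023): 4029 mod 4023 = 6, so (4029/4023) = (6/4023)
factor out 2^1: 6 = 2^1·3; with 4023 mod 8 = 7, (2/4023) = +1; sign now -1; continue with (3/4023)
flip (3/4023) -> (4023/3): both odd, 3 mod 4 = 3, 4023 mod 4 = 3, so the flip contributes -1; sign now +1
(4023/3): 4023 mod 3 = 0, so (4023/3) = (0/3)
reached (0/3); gcd(a, n) > 1, so (0/3) = 0 and the symbol is 0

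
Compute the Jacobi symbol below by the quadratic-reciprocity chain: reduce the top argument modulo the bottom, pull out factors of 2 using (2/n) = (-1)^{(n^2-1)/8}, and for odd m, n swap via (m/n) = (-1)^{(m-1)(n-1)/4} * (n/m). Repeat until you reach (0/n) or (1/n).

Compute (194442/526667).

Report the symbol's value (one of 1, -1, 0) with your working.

-1

factor out 2^1: 194442 = 2^1·97221; with 526667 mod 8 = 3, (2/526667) = -1; sign now -1; continue with (97221/526667)
flip (97221/526667) -> (526667/97221): both odd, 97221 mod 4 = 1, 526667 mod 4 = 3, so the flip contributes +1; sign now -1
(526667/97221): 526667 mod 97221 = 40562, so (526667/97221) = (40562/97221)
factor out 2^1: 40562 = 2^1·20281; with 97221 mod 8 = 5, (2/97221) = -1; sign now +1; continue with (20281/97221)
flip (20281/97221) -> (97221/20281): both odd, 20281 mod 4 = 1, 97221 mod 4 = 1, so the flip contributes +1; sign now +1
(97221/20281): 97221 mod 20281 = 16097, so (97221/20281) = (16097/20281)
flip (16097/20281) -> (20281/16097): both odd, 16097 mod 4 = 1, 20281 mod 4 = 1, so the flip contributes +1; sign now +1
(20281/16097): 20281 mod 16097 = 4184, so (20281/16097) = (4184/16097)
factor out 2^3: 4184 = 2^3·523; with 16097 mod 8 = 1, (2/16097) = +1; sign now +1; continue with (523/16097)
flip (523/16097) -> (16097/523): both odd, 523 mod 4 = 3, 16097 mod 4 = 1, so the flip contributes +1; sign now +1
(16097/523): 16097 mod 523 = 407, so (16097/523) = (407/523)
flip (407/523) -> (523/407): both odd, 407 mod 4 = 3, 523 mod 4 = 3, so the flip contributes -1; sign now -1
(523/407): 523 mod 407 = 116, so (523/407) = (116/407)
factor out 2^2: 116 = 2^2·29; with 407 mod 8 = 7, (2/407) = +1; sign now -1; continue with (29/407)
flip (29/407) -> (407/29): both odd, 29 mod 4 = 1, 407 mod 4 = 3, so the flip contributes +1; sign now -1
(407/29): 407 mod 29 = 1, so (407/29) = (1/29)
reached (1/29) = 1, so the symbol is -1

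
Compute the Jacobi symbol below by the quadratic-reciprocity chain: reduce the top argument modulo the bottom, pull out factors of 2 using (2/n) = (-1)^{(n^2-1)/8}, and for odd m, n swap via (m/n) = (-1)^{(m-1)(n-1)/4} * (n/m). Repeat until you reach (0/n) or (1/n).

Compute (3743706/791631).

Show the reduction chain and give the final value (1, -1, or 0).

(3743706/791631) = (577182/791631)   [reduce mod 791631]
577182 = 2^1·288591; (2/791631) = +1 since 791631 mod 8 = 7, so (577182/791631) = (+1)^1·(288591/791631); sign now +1
reciprocity: (288591/791631) = -1·(791631/288591) since 288591 mod 4 = 3, 791631 mod 4 = 3; sign now -1
(791631/288591) = (214449/288591)   [reduce mod 288591]
reciprocity: (214449/288591) = +1·(288591/214449) since 214449 mod 4 = 1, 288591 mod 4 = 3; sign now -1
(288591/214449) = (74142/214449)   [reduce mod 214449]
74142 = 2^1·37071; (2/214449) = +1 since 214449 mod 8 = 1, so (74142/214449) = (+1)^1·(37071/214449); sign now -1
reciprocity: (37071/214449) = +1·(214449/37071) since 37071 mod 4 = 3, 214449 mod 4 = 1; sign now -1
(214449/37071) = (29094/37071)   [reduce mod 37071]
29094 = 2^1·14547; (2/37071) = +1 since 37071 mod 8 = 7, so (29094/37071) = (+1)^1·(14547/37071); sign now -1
reciprocity: (14547/37071) = -1·(37071/14547) since 14547 mod 4 = 3, 37071 mod 4 = 3; sign now +1
(37071/14547) = (7977/14547)   [reduce mod 14547]
reciprocity: (7977/14547) = +1·(14547/7977) since 7977 mod 4 = 1, 14547 mod 4 = 3; sign now +1
(14547/7977) = (6570/7977)   [reduce mod 7977]
6570 = 2^1·3285; (2/7977) = +1 since 7977 mod 8 = 1, so (6570/7977) = (+1)^1·(3285/7977); sign now +1
reciprocity: (3285/7977) = +1·(7977/3285) since 3285 mod 4 = 1, 7977 mod 4 = 1; sign now +1
(7977/3285) = (1407/3285)   [reduce mod 3285]
reciprocity: (1407/3285) = +1·(3285/1407) since 1407 mod 4 = 3, 3285 mod 4 = 1; sign now +1
(3285/1407) = (471/1407)   [reduce mod 1407]
reciprocity: (471/1407) = -1·(1407/471) since 471 mod 4 = 3, 1407 mod 4 = 3; sign now -1
(1407/471) = (465/471)   [reduce mod 471]
reciprocity: (465/471) = +1·(471/465) since 465 mod 4 = 1, 471 mod 4 = 3; sign now -1
(471/465) = (6/465)   [reduce mod 465]
6 = 2^1·3; (2/465) = +1 since 465 mod 8 = 1, so (6/465) = (+1)^1·(3/465); sign now -1
reciprocity: (3/465) = +1·(465/3) since 3 mod 4 = 3, 465 mod 4 = 1; sign now -1
(465/3) = (0/3)   [reduce mod 3]
(0/3) = 0   [gcd(a, n) > 1]; final value = 0

0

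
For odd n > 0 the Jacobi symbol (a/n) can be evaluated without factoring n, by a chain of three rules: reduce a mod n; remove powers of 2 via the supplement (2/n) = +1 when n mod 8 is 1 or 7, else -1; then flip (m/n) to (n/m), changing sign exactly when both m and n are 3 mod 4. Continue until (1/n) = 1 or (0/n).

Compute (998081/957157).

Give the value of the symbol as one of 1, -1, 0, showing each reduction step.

-1

(998081/957157) = (40924/957157)   [reduce mod 957157]
40924 = 2^2·10231; (2/957157) = -1 since 957157 mod 8 = 5, so (40924/957157) = (-1)^2·(10231/957157); sign now +1
reciprocity: (10231/957157) = +1·(957157/10231) since 10231 mod 4 = 3, 957157 mod 4 = 1; sign now +1
(957157/10231) = (5674/10231)   [reduce mod 10231]
5674 = 2^1·2837; (2/10231) = +1 since 10231 mod 8 = 7, so (5674/10231) = (+1)^1·(2837/10231); sign now +1
reciprocity: (2837/10231) = +1·(10231/2837) since 2837 mod 4 = 1, 10231 mod 4 = 3; sign now +1
(10231/2837) = (1720/2837)   [reduce mod 2837]
1720 = 2^3·215; (2/2837) = -1 since 2837 mod 8 = 5, so (1720/2837) = (-1)^3·(215/2837); sign now -1
reciprocity: (215/2837) = +1·(2837/215) since 215 mod 4 = 3, 2837 mod 4 = 1; sign now -1
(2837/215) = (42/215)   [reduce mod 215]
42 = 2^1·21; (2/215) = +1 since 215 mod 8 = 7, so (42/215) = (+1)^1·(21/215); sign now -1
reciprocity: (21/215) = +1·(215/21) since 21 mod 4 = 1, 215 mod 4 = 3; sign now -1
(215/21) = (5/21)   [reduce mod 21]
reciprocity: (5/21) = +1·(21/5) since 5 mod 4 = 1, 21 mod 4 = 1; sign now -1
(21/5) = (1/5)   [reduce mod 5]
(1/5) = 1; final value = sign = -1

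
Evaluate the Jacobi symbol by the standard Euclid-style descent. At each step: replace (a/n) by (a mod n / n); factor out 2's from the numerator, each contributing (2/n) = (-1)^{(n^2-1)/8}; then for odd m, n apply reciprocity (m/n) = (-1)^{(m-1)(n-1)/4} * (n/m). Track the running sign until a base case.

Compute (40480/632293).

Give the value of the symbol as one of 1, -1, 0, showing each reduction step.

40480 = 2^5·1265; (2/632293) = -1 since 632293 mod 8 = 5, so (40480/632293) = (-1)^5·(1265/632293); sign now -1
reciprocity: (1265/632293) = +1·(632293/1265) since 1265 mod 4 = 1, 632293 mod 4 = 1; sign now -1
(632293/1265) = (1058/1265)   [reduce mod 1265]
1058 = 2^1·529; (2/1265) = +1 since 1265 mod 8 = 1, so (1058/1265) = (+1)^1·(529/1265); sign now -1
reciprocity: (529/1265) = +1·(1265/529) since 529 mod 4 = 1, 1265 mod 4 = 1; sign now -1
(1265/529) = (207/529)   [reduce mod 529]
reciprocity: (207/529) = +1·(529/207) since 207 mod 4 = 3, 529 mod 4 = 1; sign now -1
(529/207) = (115/207)   [reduce mod 207]
reciprocity: (115/207) = -1·(207/115) since 115 mod 4 = 3, 207 mod 4 = 3; sign now +1
(207/115) = (92/115)   [reduce mod 115]
92 = 2^2·23; (2/115) = -1 since 115 mod 8 = 3, so (92/115) = (-1)^2·(23/115); sign now +1
reciprocity: (23/115) = -1·(115/23) since 23 mod 4 = 3, 115 mod 4 = 3; sign now -1
(115/23) = (0/23)   [reduce mod 23]
(0/23) = 0   [gcd(a, n) > 1]; final value = 0

0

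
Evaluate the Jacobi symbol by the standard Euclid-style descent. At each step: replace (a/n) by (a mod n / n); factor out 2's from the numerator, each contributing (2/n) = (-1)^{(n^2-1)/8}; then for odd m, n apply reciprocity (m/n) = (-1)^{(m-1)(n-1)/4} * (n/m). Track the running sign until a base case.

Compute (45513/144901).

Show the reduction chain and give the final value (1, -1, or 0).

1

reciprocity: (45513/144901) = +1·(144901/45513) since 45513 mod 4 = 1, 144901 mod 4 = 1; sign now +1
(144901/45513) = (8362/45513)   [reduce mod 45513]
8362 = 2^1·4181; (2/45513) = +1 since 45513 mod 8 = 1, so (8362/45513) = (+1)^1·(4181/45513); sign now +1
reciprocity: (4181/45513) = +1·(45513/4181) since 4181 mod 4 = 1, 45513 mod 4 = 1; sign now +1
(45513/4181) = (3703/4181)   [reduce mod 4181]
reciprocity: (3703/4181) = +1·(4181/3703) since 3703 mod 4 = 3, 4181 mod 4 = 1; sign now +1
(4181/3703) = (478/3703)   [reduce mod 3703]
478 = 2^1·239; (2/3703) = +1 since 3703 mod 8 = 7, so (478/3703) = (+1)^1·(239/3703); sign now +1
reciprocity: (239/3703) = -1·(3703/239) since 239 mod 4 = 3, 3703 mod 4 = 3; sign now -1
(3703/239) = (118/239)   [reduce mod 239]
118 = 2^1·59; (2/239) = +1 since 239 mod 8 = 7, so (118/239) = (+1)^1·(59/239); sign now -1
reciprocity: (59/239) = -1·(239/59) since 59 mod 4 = 3, 239 mod 4 = 3; sign now +1
(239/59) = (3/59)   [reduce mod 59]
reciprocity: (3/59) = -1·(59/3) since 3 mod 4 = 3, 59 mod 4 = 3; sign now -1
(59/3) = (2/3)   [reduce mod 3]
2 = 2^1·1; (2/3) = -1 since 3 mod 8 = 3, so (2/3) = (-1)^1·(1/3); sign now +1
(1/3) = 1; final value = sign = +1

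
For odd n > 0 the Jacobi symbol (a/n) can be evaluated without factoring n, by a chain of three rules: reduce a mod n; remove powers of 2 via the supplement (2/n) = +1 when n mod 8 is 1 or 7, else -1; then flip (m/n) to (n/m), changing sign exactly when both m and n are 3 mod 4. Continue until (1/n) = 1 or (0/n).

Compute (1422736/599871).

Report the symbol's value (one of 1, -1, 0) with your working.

-1

(1422736/599871): 1422736 mod 599871 = 222994, so (1422736/599871) = (222994/599871)
factor out 2^1: 222994 = 2^1·111497; with 599871 mod 8 = 7, (2/599871) = +1; sign now +1; continue with (111497/599871)
flip (111497/599871) -> (599871/111497): both odd, 111497 mod 4 = 1, 599871 mod 4 = 3, so the flip contributes +1; sign now +1
(599871/111497): 599871 mod 111497 = 42386, so (599871/111497) = (42386/111497)
factor out 2^1: 42386 = 2^1·21193; with 111497 mod 8 = 1, (2/111497) = +1; sign now +1; continue with (21193/111497)
flip (21193/111497) -> (111497/21193): both odd, 21193 mod 4 = 1, 111497 mod 4 = 1, so the flip contributes +1; sign now +1
(111497/21193): 111497 mod 21193 = 5532, so (111497/21193) = (5532/21193)
factor out 2^2: 5532 = 2^2·1383; with 21193 mod 8 = 1, (2/21193) = +1; sign now +1; continue with (1383/21193)
flip (1383/21193) -> (21193/1383): both odd, 1383 mod 4 = 3, 21193 mod 4 = 1, so the flip contributes +1; sign now +1
(21193/1383): 21193 mod 1383 = 448, so (21193/1383) = (448/1383)
factor out 2^6: 448 = 2^6·7; with 1383 mod 8 = 7, (2/1383) = +1; sign now +1; continue with (7/1383)
flip (7/1383) -> (1383/7): both odd, 7 mod 4 = 3, 1383 mod 4 = 3, so the flip contributes -1; sign now -1
(1383/7): 1383 mod 7 = 4, so (1383/7) = (4/7)
factor out 2^2: 4 = 2^2·1; with 7 mod 8 = 7, (2/7) = +1; sign now -1; continue with (1/7)
reached (1/7) = 1, so the symbol is -1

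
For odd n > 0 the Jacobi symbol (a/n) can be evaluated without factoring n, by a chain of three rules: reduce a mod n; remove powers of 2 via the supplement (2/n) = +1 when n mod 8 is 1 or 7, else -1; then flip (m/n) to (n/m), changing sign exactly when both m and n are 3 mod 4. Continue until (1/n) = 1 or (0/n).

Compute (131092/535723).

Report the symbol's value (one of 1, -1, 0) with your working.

-1

factor out 2^2: 131092 = 2^2·32773; with 535723 mod 8 = 3, (2/535723) = -1; sign now +1; continue with (32773/535723)
flip (32773/535723) -> (535723/32773): both odd, 32773 mod 4 = 1, 535723 mod 4 = 3, so the flip contributes +1; sign now +1
(535723/32773): 535723 mod 32773 = 11355, so (535723/32773) = (11355/32773)
flip (11355/32773) -> (32773/11355): both odd, 11355 mod 4 = 3, 32773 mod 4 = 1, so the flip contributes +1; sign now +1
(32773/11355): 32773 mod 11355 = 10063, so (32773/11355) = (10063/11355)
flip (10063/11355) -> (11355/10063): both odd, 10063 mod 4 = 3, 11355 mod 4 = 3, so the flip contributes -1; sign now -1
(11355/10063): 11355 mod 10063 = 1292, so (11355/10063) = (1292/10063)
factor out 2^2: 1292 = 2^2·323; with 10063 mod 8 = 7, (2/10063) = +1; sign now -1; continue with (323/10063)
flip (323/10063) -> (10063/323): both odd, 323 mod 4 = 3, 10063 mod 4 = 3, so the flip contributes -1; sign now +1
(10063/323): 10063 mod 323 = 50, so (10063/323) = (50/323)
factor out 2^1: 50 = 2^1·25; with 323 mod 8 = 3, (2/323) = -1; sign now -1; continue with (25/323)
flip (25/323) -> (323/25): both odd, 25 mod 4 = 1, 323 mod 4 = 3, so the flip contributes +1; sign now -1
(323/25): 323 mod 25 = 23, so (323/25) = (23/25)
flip (23/25) -> (25/23): both odd, 23 mod 4 = 3, 25 mod 4 = 1, so the flip contributes +1; sign now -1
(25/23): 25 mod 23 = 2, so (25/23) = (2/23)
factor out 2^1: 2 = 2^1·1; with 23 mod 8 = 7, (2/23) = +1; sign now -1; continue with (1/23)
reached (1/23) = 1, so the symbol is -1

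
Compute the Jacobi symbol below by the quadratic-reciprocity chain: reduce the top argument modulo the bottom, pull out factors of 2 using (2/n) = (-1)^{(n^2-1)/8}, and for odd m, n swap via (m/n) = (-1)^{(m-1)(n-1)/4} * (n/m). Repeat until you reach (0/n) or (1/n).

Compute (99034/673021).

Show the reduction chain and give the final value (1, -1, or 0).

99034 = 2^1·49517; (2/673021) = -1 since 673021 mod 8 = 5, so (99034/673021) = (-1)^1·(49517/673021); sign now -1
reciprocity: (49517/673021) = +1·(673021/49517) since 49517 mod 4 = 1, 673021 mod 4 = 1; sign now -1
(673021/49517) = (29300/49517)   [reduce mod 49517]
29300 = 2^2·7325; (2/49517) = -1 since 49517 mod 8 = 5, so (29300/49517) = (-1)^2·(7325/49517); sign now -1
reciprocity: (7325/49517) = +1·(49517/7325) since 7325 mod 4 = 1, 49517 mod 4 = 1; sign now -1
(49517/7325) = (5567/7325)   [reduce mod 7325]
reciprocity: (5567/7325) = +1·(7325/5567) since 5567 mod 4 = 3, 7325 mod 4 = 1; sign now -1
(7325/5567) = (1758/5567)   [reduce mod 5567]
1758 = 2^1·879; (2/5567) = +1 since 5567 mod 8 = 7, so (1758/5567) = (+1)^1·(879/5567); sign now -1
reciprocity: (879/5567) = -1·(5567/879) since 879 mod 4 = 3, 5567 mod 4 = 3; sign now +1
(5567/879) = (293/879)   [reduce mod 879]
reciprocity: (293/879) = +1·(879/293) since 293 mod 4 = 1, 879 mod 4 = 3; sign now +1
(879/293) = (0/293)   [reduce mod 293]
(0/293) = 0   [gcd(a, n) > 1]; final value = 0

0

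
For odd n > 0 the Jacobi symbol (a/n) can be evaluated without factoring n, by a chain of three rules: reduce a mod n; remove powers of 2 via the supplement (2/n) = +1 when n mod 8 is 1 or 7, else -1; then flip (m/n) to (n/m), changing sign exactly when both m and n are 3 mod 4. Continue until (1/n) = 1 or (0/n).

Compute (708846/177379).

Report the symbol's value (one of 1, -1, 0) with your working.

(708846/177379): 708846 mod 177379 = 176709, so (708846/177379) = (176709/177379)
flip (176709/177379) -> (177379/176709): both odd, 176709 mod 4 = 1, 177379 mod 4 = 3, so the flip contributes +1; sign now +1
(177379/176709): 177379 mod 176709 = 670, so (177379/176709) = (670/176709)
factor out 2^1: 670 = 2^1·335; with 176709 mod 8 = 5, (2/176709) = -1; sign now -1; continue with (335/176709)
flip (335/176709) -> (176709/335): both odd, 335 mod 4 = 3, 176709 mod 4 = 1, so the flip contributes +1; sign now -1
(176709/335): 176709 mod 335 = 164, so (176709/335) = (164/335)
factor out 2^2: 164 = 2^2·41; with 335 mod 8 = 7, (2/335) = +1; sign now -1; continue with (41/335)
flip (41/335) -> (335/41): both odd, 41 mod 4 = 1, 335 mod 4 = 3, so the flip contributes +1; sign now -1
(335/41): 335 mod 41 = 7, so (335/41) = (7/41)
flip (7/41) -> (41/7): both odd, 7 mod 4 = 3, 41 mod 4 = 1, so the flip contributes +1; sign now -1
(41/7): 41 mod 7 = 6, so (41/7) = (6/7)
factor out 2^1: 6 = 2^1·3; with 7 mod 8 = 7, (2/7) = +1; sign now -1; continue with (3/7)
flip (3/7) -> (7/3): both odd, 3 mod 4 = 3, 7 mod 4 = 3, so the flip contributes -1; sign now +1
(7/3): 7 mod 3 = 1, so (7/3) = (1/3)
reached (1/3) = 1, so the symbol is +1

1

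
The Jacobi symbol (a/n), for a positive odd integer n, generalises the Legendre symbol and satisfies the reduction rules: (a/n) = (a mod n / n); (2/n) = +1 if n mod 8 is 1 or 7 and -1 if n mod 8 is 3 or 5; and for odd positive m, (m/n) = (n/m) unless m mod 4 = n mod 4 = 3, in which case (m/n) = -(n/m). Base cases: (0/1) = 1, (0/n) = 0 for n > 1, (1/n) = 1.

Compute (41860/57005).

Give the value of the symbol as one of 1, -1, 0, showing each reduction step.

0

41860 = 2^2·10465; (2/57005) = -1 since 57005 mod 8 = 5, so (41860/57005) = (-1)^2·(10465/57005); sign now +1
reciprocity: (10465/57005) = +1·(57005/10465) since 10465 mod 4 = 1, 57005 mod 4 = 1; sign now +1
(57005/10465) = (4680/10465)   [reduce mod 10465]
4680 = 2^3·585; (2/10465) = +1 since 10465 mod 8 = 1, so (4680/10465) = (+1)^3·(585/10465); sign now +1
reciprocity: (585/10465) = +1·(10465/585) since 585 mod 4 = 1, 10465 mod 4 = 1; sign now +1
(10465/585) = (520/585)   [reduce mod 585]
520 = 2^3·65; (2/585) = +1 since 585 mod 8 = 1, so (520/585) = (+1)^3·(65/585); sign now +1
reciprocity: (65/585) = +1·(585/65) since 65 mod 4 = 1, 585 mod 4 = 1; sign now +1
(585/65) = (0/65)   [reduce mod 65]
(0/65) = 0   [gcd(a, n) > 1]; final value = 0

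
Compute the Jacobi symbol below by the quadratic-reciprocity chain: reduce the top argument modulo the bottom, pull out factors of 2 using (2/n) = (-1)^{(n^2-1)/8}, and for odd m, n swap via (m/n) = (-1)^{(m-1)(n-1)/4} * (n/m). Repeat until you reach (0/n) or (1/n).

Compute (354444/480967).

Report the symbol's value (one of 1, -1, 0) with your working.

factor out 2^2: 354444 = 2^2·88611; with 480967 mod 8 = 7, (2/480967) = +1; sign now +1; continue with (88611/480967)
flip (88611/480967) -> (480967/88611): both odd, 88611 mod 4 = 3, 480967 mod 4 = 3, so the flip contributes -1; sign now -1
(480967/88611): 480967 mod 88611 = 37912, so (480967/88611) = (37912/88611)
factor out 2^3: 37912 = 2^3·4739; with 88611 mod 8 = 3, (2/88611) = -1; sign now +1; continue with (4739/88611)
flip (4739/88611) -> (88611/4739): both odd, 4739 mod 4 = 3, 88611 mod 4 = 3, so the flip contributes -1; sign now -1
(88611/4739): 88611 mod 4739 = 3309, so (88611/4739) = (3309/4739)
flip (3309/4739) -> (4739/3309): both odd, 3309 mod 4 = 1, 4739 mod 4 = 3, so the flip contributes +1; sign now -1
(4739/3309): 4739 mod 3309 = 1430, so (4739/3309) = (1430/3309)
factor out 2^1: 1430 = 2^1·715; with 3309 mod 8 = 5, (2/3309) = -1; sign now +1; continue with (715/3309)
flip (715/3309) -> (3309/715): both odd, 715 mod 4 = 3, 3309 mod 4 = 1, so the flip contributes +1; sign now +1
(3309/715): 3309 mod 715 = 449, so (3309/715) = (449/715)
flip (449/715) -> (715/449): both odd, 449 mod 4 = 1, 715 mod 4 = 3, so the flip contributes +1; sign now +1
(715/449): 715 mod 449 = 266, so (715/449) = (266/449)
factor out 2^1: 266 = 2^1·133; with 449 mod 8 = 1, (2/449) = +1; sign now +1; continue with (133/449)
flip (133/449) -> (449/133): both odd, 133 mod 4 = 1, 449 mod 4 = 1, so the flip contributes +1; sign now +1
(449/133): 449 mod 133 = 50, so (449/133) = (50/133)
factor out 2^1: 50 = 2^1·25; with 133 mod 8 = 5, (2/133) = -1; sign now -1; continue with (25/133)
flip (25/133) -> (133/25): both odd, 25 mod 4 = 1, 133 mod 4 = 1, so the flip contributes +1; sign now -1
(133/25): 133 mod 25 = 8, so (133/25) = (8/25)
factor out 2^3: 8 = 2^3·1; with 25 mod 8 = 1, (2/25) = +1; sign now -1; continue with (1/25)
reached (1/25) = 1, so the symbol is -1

-1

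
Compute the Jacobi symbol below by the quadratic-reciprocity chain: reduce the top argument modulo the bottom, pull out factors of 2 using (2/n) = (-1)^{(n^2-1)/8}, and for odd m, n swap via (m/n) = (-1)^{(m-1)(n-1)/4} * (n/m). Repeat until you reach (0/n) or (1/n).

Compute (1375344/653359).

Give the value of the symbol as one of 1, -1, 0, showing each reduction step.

1

(1375344/653359): 1375344 mod 653359 = 68626, so (1375344/653359) = (68626/653359)
factor out 2^1: 68626 = 2^1·34313; with 653359 mod 8 = 7, (2/653359) = +1; sign now +1; continue with (34313/653359)
flip (34313/653359) -> (653359/34313): both odd, 34313 mod 4 = 1, 653359 mod 4 = 3, so the flip contributes +1; sign now +1
(653359/34313): 653359 mod 34313 = 1412, so (653359/34313) = (1412/34313)
factor out 2^2: 1412 = 2^2·353; with 34313 mod 8 = 1, (2/34313) = +1; sign now +1; continue with (353/34313)
flip (353/34313) -> (34313/353): both odd, 353 mod 4 = 1, 34313 mod 4 = 1, so the flip contributes +1; sign now +1
(34313/353): 34313 mod 353 = 72, so (34313/353) = (72/353)
factor out 2^3: 72 = 2^3·9; with 353 mod 8 = 1, (2/353) = +1; sign now +1; continue with (9/353)
flip (9/353) -> (353/9): both odd, 9 mod 4 = 1, 353 mod 4 = 1, so the flip contributes +1; sign now +1
(353/9): 353 mod 9 = 2, so (353/9) = (2/9)
factor out 2^1: 2 = 2^1·1; with 9 mod 8 = 1, (2/9) = +1; sign now +1; continue with (1/9)
reached (1/9) = 1, so the symbol is +1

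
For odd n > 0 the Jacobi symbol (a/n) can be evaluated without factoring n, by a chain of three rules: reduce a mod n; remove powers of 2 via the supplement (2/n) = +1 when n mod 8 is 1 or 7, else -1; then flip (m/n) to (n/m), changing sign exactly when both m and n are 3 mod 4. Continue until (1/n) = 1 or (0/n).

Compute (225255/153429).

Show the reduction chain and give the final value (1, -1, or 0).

(225255/153429): 225255 mod 153429 = 71826, so (225255/153429) = (71826/153429)
factor out 2^1: 71826 = 2^1·35913; with 153429 mod 8 = 5, (2/153429) = -1; sign now -1; continue with (35913/153429)
flip (35913/153429) -> (153429/35913): both odd, 35913 mod 4 = 1, 153429 mod 4 = 1, so the flip contributes +1; sign now -1
(153429/35913): 153429 mod 35913 = 9777, so (153429/35913) = (9777/35913)
flip (9777/35913) -> (35913/9777): both odd, 9777 mod 4 = 1, 35913 mod 4 = 1, so the flip contributes +1; sign now -1
(35913/9777): 35913 mod 9777 = 6582, so (35913/9777) = (6582/9777)
factor out 2^1: 6582 = 2^1·3291; with 9777 mod 8 = 1, (2/9777) = +1; sign now -1; continue with (3291/9777)
flip (3291/9777) -> (9777/3291): both odd, 3291 mod 4 = 3, 9777 mod 4 = 1, so the flip contributes +1; sign now -1
(9777/3291): 9777 mod 3291 = 3195, so (9777/3291) = (3195/3291)
flip (3195/3291) -> (3291/3195): both odd, 3195 mod 4 = 3, 3291 mod 4 = 3, so the flip contributes -1; sign now +1
(3291/3195): 3291 mod 3195 = 96, so (3291/3195) = (96/3195)
factor out 2^5: 96 = 2^5·3; with 3195 mod 8 = 3, (2/3195) = -1; sign now -1; continue with (3/3195)
flip (3/3195) -> (3195/3): both odd, 3 mod 4 = 3, 3195 mod 4 = 3, so the flip contributes -1; sign now +1
(3195/3): 3195 mod 3 = 0, so (3195/3) = (0/3)
reached (0/3); gcd(a, n) > 1, so (0/3) = 0 and the symbol is 0

0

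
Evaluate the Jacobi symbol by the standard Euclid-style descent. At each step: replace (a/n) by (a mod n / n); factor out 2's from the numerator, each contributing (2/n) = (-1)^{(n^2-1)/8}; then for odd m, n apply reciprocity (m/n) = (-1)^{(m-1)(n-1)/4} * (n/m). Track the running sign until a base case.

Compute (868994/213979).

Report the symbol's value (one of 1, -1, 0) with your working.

(868994/213979): 868994 mod 213979 = 13078, so (868994/213979) = (13078/213979)
factor out 2^1: 13078 = 2^1·6539; with 213979 mod 8 = 3, (2/213979) = -1; sign now -1; continue with (6539/213979)
flip (6539/213979) -> (213979/6539): both odd, 6539 mod 4 = 3, 213979 mod 4 = 3, so the flip contributes -1; sign now +1
(213979/6539): 213979 mod 6539 = 4731, so (213979/6539) = (4731/6539)
flip (4731/6539) -> (6539/4731): both odd, 4731 mod 4 = 3, 6539 mod 4 = 3, so the flip contributes -1; sign now -1
(6539/4731): 6539 mod 4731 = 1808, so (6539/4731) = (1808/4731)
factor out 2^4: 1808 = 2^4·113; with 4731 mod 8 = 3, (2/4731) = -1; sign now -1; continue with (113/4731)
flip (113/4731) -> (4731/113): both odd, 113 mod 4 = 1, 4731 mod 4 = 3, so the flip contributes +1; sign now -1
(4731/113): 4731 mod 113 = 98, so (4731/113) = (98/113)
factor out 2^1: 98 = 2^1·49; with 113 mod 8 = 1, (2/113) = +1; sign now -1; continue with (49/113)
flip (49/113) -> (113/49): both odd, 49 mod 4 = 1, 113 mod 4 = 1, so the flip contributes +1; sign now -1
(113/49): 113 mod 49 = 15, so (113/49) = (15/49)
flip (15/49) -> (49/15): both odd, 15 mod 4 = 3, 49 mod 4 = 1, so the flip contributes +1; sign now -1
(49/15): 49 mod 15 = 4, so (49/15) = (4/15)
factor out 2^2: 4 = 2^2·1; with 15 mod 8 = 7, (2/15) = +1; sign now -1; continue with (1/15)
reached (1/15) = 1, so the symbol is -1

-1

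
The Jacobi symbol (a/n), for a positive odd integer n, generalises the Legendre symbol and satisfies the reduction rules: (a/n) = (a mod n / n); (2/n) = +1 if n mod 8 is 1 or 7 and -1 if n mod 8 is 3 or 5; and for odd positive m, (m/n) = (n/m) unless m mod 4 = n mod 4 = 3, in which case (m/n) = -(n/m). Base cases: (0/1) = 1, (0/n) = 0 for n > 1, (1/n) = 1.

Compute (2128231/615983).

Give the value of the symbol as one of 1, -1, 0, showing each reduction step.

-1

(2128231/615983) = (280282/615983)   [reduce mod 615983]
280282 = 2^1·140141; (2/615983) = +1 since 615983 mod 8 = 7, so (280282/615983) = (+1)^1·(140141/615983); sign now +1
reciprocity: (140141/615983) = +1·(615983/140141) since 140141 mod 4 = 1, 615983 mod 4 = 3; sign now +1
(615983/140141) = (55419/140141)   [reduce mod 140141]
reciprocity: (55419/140141) = +1·(140141/55419) since 55419 mod 4 = 3, 140141 mod 4 = 1; sign now +1
(140141/55419) = (29303/55419)   [reduce mod 55419]
reciprocity: (29303/55419) = -1·(55419/29303) since 29303 mod 4 = 3, 55419 mod 4 = 3; sign now -1
(55419/29303) = (26116/29303)   [reduce mod 29303]
26116 = 2^2·6529; (2/29303) = +1 since 29303 mod 8 = 7, so (26116/29303) = (+1)^2·(6529/29303); sign now -1
reciprocity: (6529/29303) = +1·(29303/6529) since 6529 mod 4 = 1, 29303 mod 4 = 3; sign now -1
(29303/6529) = (3187/6529)   [reduce mod 6529]
reciprocity: (3187/6529) = +1·(6529/3187) since 3187 mod 4 = 3, 6529 mod 4 = 1; sign now -1
(6529/3187) = (155/3187)   [reduce mod 3187]
reciprocity: (155/3187) = -1·(3187/155) since 155 mod 4 = 3, 3187 mod 4 = 3; sign now +1
(3187/155) = (87/155)   [reduce mod 155]
reciprocity: (87/155) = -1·(155/87) since 87 mod 4 = 3, 155 mod 4 = 3; sign now -1
(155/87) = (68/87)   [reduce mod 87]
68 = 2^2·17; (2/87) = +1 since 87 mod 8 = 7, so (68/87) = (+1)^2·(17/87); sign now -1
reciprocity: (17/87) = +1·(87/17) since 17 mod 4 = 1, 87 mod 4 = 3; sign now -1
(87/17) = (2/17)   [reduce mod 17]
2 = 2^1·1; (2/17) = +1 since 17 mod 8 = 1, so (2/17) = (+1)^1·(1/17); sign now -1
(1/17) = 1; final value = sign = -1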